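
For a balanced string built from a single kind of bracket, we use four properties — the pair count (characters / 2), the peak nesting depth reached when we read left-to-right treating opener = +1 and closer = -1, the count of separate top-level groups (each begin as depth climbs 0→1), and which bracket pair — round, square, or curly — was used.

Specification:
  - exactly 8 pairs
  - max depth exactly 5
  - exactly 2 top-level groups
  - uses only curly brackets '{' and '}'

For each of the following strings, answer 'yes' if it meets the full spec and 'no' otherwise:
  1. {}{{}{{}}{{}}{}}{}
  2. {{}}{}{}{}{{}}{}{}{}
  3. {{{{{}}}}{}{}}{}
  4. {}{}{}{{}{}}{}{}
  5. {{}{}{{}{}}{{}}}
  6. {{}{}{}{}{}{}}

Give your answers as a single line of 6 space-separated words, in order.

Answer: no no yes no no no

Derivation:
String 1 '{}{{}{{}}{{}}{}}{}': depth seq [1 0 1 2 1 2 3 2 1 2 3 2 1 2 1 0 1 0]
  -> pairs=9 depth=3 groups=3 -> no
String 2 '{{}}{}{}{}{{}}{}{}{}': depth seq [1 2 1 0 1 0 1 0 1 0 1 2 1 0 1 0 1 0 1 0]
  -> pairs=10 depth=2 groups=8 -> no
String 3 '{{{{{}}}}{}{}}{}': depth seq [1 2 3 4 5 4 3 2 1 2 1 2 1 0 1 0]
  -> pairs=8 depth=5 groups=2 -> yes
String 4 '{}{}{}{{}{}}{}{}': depth seq [1 0 1 0 1 0 1 2 1 2 1 0 1 0 1 0]
  -> pairs=8 depth=2 groups=6 -> no
String 5 '{{}{}{{}{}}{{}}}': depth seq [1 2 1 2 1 2 3 2 3 2 1 2 3 2 1 0]
  -> pairs=8 depth=3 groups=1 -> no
String 6 '{{}{}{}{}{}{}}': depth seq [1 2 1 2 1 2 1 2 1 2 1 2 1 0]
  -> pairs=7 depth=2 groups=1 -> no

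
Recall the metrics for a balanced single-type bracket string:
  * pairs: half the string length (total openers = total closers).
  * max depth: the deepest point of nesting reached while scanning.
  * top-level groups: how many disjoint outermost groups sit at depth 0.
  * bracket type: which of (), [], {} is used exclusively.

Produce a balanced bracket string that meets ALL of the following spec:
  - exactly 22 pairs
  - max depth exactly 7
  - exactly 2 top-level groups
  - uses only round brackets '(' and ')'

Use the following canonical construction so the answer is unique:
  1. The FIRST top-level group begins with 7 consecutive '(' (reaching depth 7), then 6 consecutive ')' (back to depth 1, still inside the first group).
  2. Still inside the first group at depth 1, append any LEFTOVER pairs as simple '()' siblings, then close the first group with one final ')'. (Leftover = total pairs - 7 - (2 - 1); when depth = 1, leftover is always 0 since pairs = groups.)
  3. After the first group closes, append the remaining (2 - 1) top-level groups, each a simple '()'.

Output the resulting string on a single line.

Spec: pairs=22 depth=7 groups=2
Leftover pairs = 22 - 7 - (2-1) = 14
First group: deep chain of depth 7 + 14 sibling pairs
Remaining 1 groups: simple '()' each

Answer: ((((((())))))()()()()()()()()()()()()()())()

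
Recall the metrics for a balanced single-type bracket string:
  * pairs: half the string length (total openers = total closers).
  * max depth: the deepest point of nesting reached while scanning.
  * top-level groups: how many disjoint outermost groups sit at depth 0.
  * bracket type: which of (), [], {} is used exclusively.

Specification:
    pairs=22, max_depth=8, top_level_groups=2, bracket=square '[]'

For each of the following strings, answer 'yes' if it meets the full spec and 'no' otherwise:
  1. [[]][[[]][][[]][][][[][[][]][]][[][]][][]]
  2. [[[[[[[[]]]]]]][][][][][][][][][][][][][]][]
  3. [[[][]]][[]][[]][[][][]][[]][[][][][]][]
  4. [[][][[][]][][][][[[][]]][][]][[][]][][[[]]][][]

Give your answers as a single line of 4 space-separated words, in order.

String 1 '[[]][[[]][][[]][][][[][[][]][]][[][]][][]]': depth seq [1 2 1 0 1 2 3 2 1 2 1 2 3 2 1 2 1 2 1 2 3 2 3 4 3 4 3 2 3 2 1 2 3 2 3 2 1 2 1 2 1 0]
  -> pairs=21 depth=4 groups=2 -> no
String 2 '[[[[[[[[]]]]]]][][][][][][][][][][][][][]][]': depth seq [1 2 3 4 5 6 7 8 7 6 5 4 3 2 1 2 1 2 1 2 1 2 1 2 1 2 1 2 1 2 1 2 1 2 1 2 1 2 1 2 1 0 1 0]
  -> pairs=22 depth=8 groups=2 -> yes
String 3 '[[[][]]][[]][[]][[][][]][[]][[][][][]][]': depth seq [1 2 3 2 3 2 1 0 1 2 1 0 1 2 1 0 1 2 1 2 1 2 1 0 1 2 1 0 1 2 1 2 1 2 1 2 1 0 1 0]
  -> pairs=20 depth=3 groups=7 -> no
String 4 '[[][][[][]][][][][[[][]]][][]][[][]][][[[]]][][]': depth seq [1 2 1 2 1 2 3 2 3 2 1 2 1 2 1 2 1 2 3 4 3 4 3 2 1 2 1 2 1 0 1 2 1 2 1 0 1 0 1 2 3 2 1 0 1 0 1 0]
  -> pairs=24 depth=4 groups=6 -> no

Answer: no yes no no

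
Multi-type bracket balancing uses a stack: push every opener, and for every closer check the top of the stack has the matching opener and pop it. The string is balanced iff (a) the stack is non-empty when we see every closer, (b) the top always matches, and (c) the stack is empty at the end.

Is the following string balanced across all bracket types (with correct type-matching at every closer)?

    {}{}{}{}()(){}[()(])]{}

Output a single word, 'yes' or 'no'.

Answer: no

Derivation:
pos 0: push '{'; stack = {
pos 1: '}' matches '{'; pop; stack = (empty)
pos 2: push '{'; stack = {
pos 3: '}' matches '{'; pop; stack = (empty)
pos 4: push '{'; stack = {
pos 5: '}' matches '{'; pop; stack = (empty)
pos 6: push '{'; stack = {
pos 7: '}' matches '{'; pop; stack = (empty)
pos 8: push '('; stack = (
pos 9: ')' matches '('; pop; stack = (empty)
pos 10: push '('; stack = (
pos 11: ')' matches '('; pop; stack = (empty)
pos 12: push '{'; stack = {
pos 13: '}' matches '{'; pop; stack = (empty)
pos 14: push '['; stack = [
pos 15: push '('; stack = [(
pos 16: ')' matches '('; pop; stack = [
pos 17: push '('; stack = [(
pos 18: saw closer ']' but top of stack is '(' (expected ')') → INVALID
Verdict: type mismatch at position 18: ']' closes '(' → no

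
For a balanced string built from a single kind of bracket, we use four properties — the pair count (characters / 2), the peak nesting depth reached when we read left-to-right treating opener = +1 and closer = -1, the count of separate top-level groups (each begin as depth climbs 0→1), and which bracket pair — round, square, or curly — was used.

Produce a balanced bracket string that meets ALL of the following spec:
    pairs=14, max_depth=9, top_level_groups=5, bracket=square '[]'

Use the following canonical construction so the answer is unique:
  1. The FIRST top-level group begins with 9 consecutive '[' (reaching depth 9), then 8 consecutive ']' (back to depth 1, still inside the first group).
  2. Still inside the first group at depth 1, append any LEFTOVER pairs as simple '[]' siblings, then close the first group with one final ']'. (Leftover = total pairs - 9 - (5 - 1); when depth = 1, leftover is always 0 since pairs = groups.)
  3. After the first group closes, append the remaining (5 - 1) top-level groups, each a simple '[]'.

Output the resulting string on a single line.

Spec: pairs=14 depth=9 groups=5
Leftover pairs = 14 - 9 - (5-1) = 1
First group: deep chain of depth 9 + 1 sibling pairs
Remaining 4 groups: simple '[]' each

Answer: [[[[[[[[[]]]]]]]][]][][][][]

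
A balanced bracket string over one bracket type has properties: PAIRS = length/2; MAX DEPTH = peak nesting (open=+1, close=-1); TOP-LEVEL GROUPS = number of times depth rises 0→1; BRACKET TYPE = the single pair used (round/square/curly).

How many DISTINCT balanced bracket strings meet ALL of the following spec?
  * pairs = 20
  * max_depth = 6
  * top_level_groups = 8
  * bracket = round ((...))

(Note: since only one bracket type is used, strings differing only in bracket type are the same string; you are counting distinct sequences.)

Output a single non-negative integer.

Spec: pairs=20 depth=6 groups=8
Count(depth <= 6) = 53024846
Count(depth <= 5) = 45843086
Count(depth == 6) = 53024846 - 45843086 = 7181760

Answer: 7181760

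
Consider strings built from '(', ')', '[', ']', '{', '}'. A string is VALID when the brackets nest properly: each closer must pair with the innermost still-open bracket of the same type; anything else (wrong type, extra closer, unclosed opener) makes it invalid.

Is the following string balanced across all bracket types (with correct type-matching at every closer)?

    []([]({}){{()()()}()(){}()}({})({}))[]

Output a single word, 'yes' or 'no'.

pos 0: push '['; stack = [
pos 1: ']' matches '['; pop; stack = (empty)
pos 2: push '('; stack = (
pos 3: push '['; stack = ([
pos 4: ']' matches '['; pop; stack = (
pos 5: push '('; stack = ((
pos 6: push '{'; stack = (({
pos 7: '}' matches '{'; pop; stack = ((
pos 8: ')' matches '('; pop; stack = (
pos 9: push '{'; stack = ({
pos 10: push '{'; stack = ({{
pos 11: push '('; stack = ({{(
pos 12: ')' matches '('; pop; stack = ({{
pos 13: push '('; stack = ({{(
pos 14: ')' matches '('; pop; stack = ({{
pos 15: push '('; stack = ({{(
pos 16: ')' matches '('; pop; stack = ({{
pos 17: '}' matches '{'; pop; stack = ({
pos 18: push '('; stack = ({(
pos 19: ')' matches '('; pop; stack = ({
pos 20: push '('; stack = ({(
pos 21: ')' matches '('; pop; stack = ({
pos 22: push '{'; stack = ({{
pos 23: '}' matches '{'; pop; stack = ({
pos 24: push '('; stack = ({(
pos 25: ')' matches '('; pop; stack = ({
pos 26: '}' matches '{'; pop; stack = (
pos 27: push '('; stack = ((
pos 28: push '{'; stack = (({
pos 29: '}' matches '{'; pop; stack = ((
pos 30: ')' matches '('; pop; stack = (
pos 31: push '('; stack = ((
pos 32: push '{'; stack = (({
pos 33: '}' matches '{'; pop; stack = ((
pos 34: ')' matches '('; pop; stack = (
pos 35: ')' matches '('; pop; stack = (empty)
pos 36: push '['; stack = [
pos 37: ']' matches '['; pop; stack = (empty)
end: stack empty → VALID
Verdict: properly nested → yes

Answer: yes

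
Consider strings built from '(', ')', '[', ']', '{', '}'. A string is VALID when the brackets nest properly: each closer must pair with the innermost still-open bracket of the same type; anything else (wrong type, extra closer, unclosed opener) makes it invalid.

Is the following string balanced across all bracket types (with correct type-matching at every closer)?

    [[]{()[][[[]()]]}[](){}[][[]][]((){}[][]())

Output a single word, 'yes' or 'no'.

pos 0: push '['; stack = [
pos 1: push '['; stack = [[
pos 2: ']' matches '['; pop; stack = [
pos 3: push '{'; stack = [{
pos 4: push '('; stack = [{(
pos 5: ')' matches '('; pop; stack = [{
pos 6: push '['; stack = [{[
pos 7: ']' matches '['; pop; stack = [{
pos 8: push '['; stack = [{[
pos 9: push '['; stack = [{[[
pos 10: push '['; stack = [{[[[
pos 11: ']' matches '['; pop; stack = [{[[
pos 12: push '('; stack = [{[[(
pos 13: ')' matches '('; pop; stack = [{[[
pos 14: ']' matches '['; pop; stack = [{[
pos 15: ']' matches '['; pop; stack = [{
pos 16: '}' matches '{'; pop; stack = [
pos 17: push '['; stack = [[
pos 18: ']' matches '['; pop; stack = [
pos 19: push '('; stack = [(
pos 20: ')' matches '('; pop; stack = [
pos 21: push '{'; stack = [{
pos 22: '}' matches '{'; pop; stack = [
pos 23: push '['; stack = [[
pos 24: ']' matches '['; pop; stack = [
pos 25: push '['; stack = [[
pos 26: push '['; stack = [[[
pos 27: ']' matches '['; pop; stack = [[
pos 28: ']' matches '['; pop; stack = [
pos 29: push '['; stack = [[
pos 30: ']' matches '['; pop; stack = [
pos 31: push '('; stack = [(
pos 32: push '('; stack = [((
pos 33: ')' matches '('; pop; stack = [(
pos 34: push '{'; stack = [({
pos 35: '}' matches '{'; pop; stack = [(
pos 36: push '['; stack = [([
pos 37: ']' matches '['; pop; stack = [(
pos 38: push '['; stack = [([
pos 39: ']' matches '['; pop; stack = [(
pos 40: push '('; stack = [((
pos 41: ')' matches '('; pop; stack = [(
pos 42: ')' matches '('; pop; stack = [
end: stack still non-empty ([) → INVALID
Verdict: unclosed openers at end: [ → no

Answer: no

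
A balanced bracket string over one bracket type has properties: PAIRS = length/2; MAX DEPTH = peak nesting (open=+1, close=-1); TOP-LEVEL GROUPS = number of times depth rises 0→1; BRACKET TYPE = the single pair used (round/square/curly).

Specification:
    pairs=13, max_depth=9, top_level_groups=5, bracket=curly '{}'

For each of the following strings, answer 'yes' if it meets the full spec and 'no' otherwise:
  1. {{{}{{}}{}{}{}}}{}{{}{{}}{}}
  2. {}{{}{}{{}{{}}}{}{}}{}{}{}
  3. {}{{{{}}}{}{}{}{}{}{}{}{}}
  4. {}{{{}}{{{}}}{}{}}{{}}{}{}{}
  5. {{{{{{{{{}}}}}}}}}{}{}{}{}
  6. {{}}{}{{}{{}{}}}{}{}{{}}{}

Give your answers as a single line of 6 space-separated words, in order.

Answer: no no no no yes no

Derivation:
String 1 '{{{}{{}}{}{}{}}}{}{{}{{}}{}}': depth seq [1 2 3 2 3 4 3 2 3 2 3 2 3 2 1 0 1 0 1 2 1 2 3 2 1 2 1 0]
  -> pairs=14 depth=4 groups=3 -> no
String 2 '{}{{}{}{{}{{}}}{}{}}{}{}{}': depth seq [1 0 1 2 1 2 1 2 3 2 3 4 3 2 1 2 1 2 1 0 1 0 1 0 1 0]
  -> pairs=13 depth=4 groups=5 -> no
String 3 '{}{{{{}}}{}{}{}{}{}{}{}{}}': depth seq [1 0 1 2 3 4 3 2 1 2 1 2 1 2 1 2 1 2 1 2 1 2 1 2 1 0]
  -> pairs=13 depth=4 groups=2 -> no
String 4 '{}{{{}}{{{}}}{}{}}{{}}{}{}{}': depth seq [1 0 1 2 3 2 1 2 3 4 3 2 1 2 1 2 1 0 1 2 1 0 1 0 1 0 1 0]
  -> pairs=14 depth=4 groups=6 -> no
String 5 '{{{{{{{{{}}}}}}}}}{}{}{}{}': depth seq [1 2 3 4 5 6 7 8 9 8 7 6 5 4 3 2 1 0 1 0 1 0 1 0 1 0]
  -> pairs=13 depth=9 groups=5 -> yes
String 6 '{{}}{}{{}{{}{}}}{}{}{{}}{}': depth seq [1 2 1 0 1 0 1 2 1 2 3 2 3 2 1 0 1 0 1 0 1 2 1 0 1 0]
  -> pairs=13 depth=3 groups=7 -> no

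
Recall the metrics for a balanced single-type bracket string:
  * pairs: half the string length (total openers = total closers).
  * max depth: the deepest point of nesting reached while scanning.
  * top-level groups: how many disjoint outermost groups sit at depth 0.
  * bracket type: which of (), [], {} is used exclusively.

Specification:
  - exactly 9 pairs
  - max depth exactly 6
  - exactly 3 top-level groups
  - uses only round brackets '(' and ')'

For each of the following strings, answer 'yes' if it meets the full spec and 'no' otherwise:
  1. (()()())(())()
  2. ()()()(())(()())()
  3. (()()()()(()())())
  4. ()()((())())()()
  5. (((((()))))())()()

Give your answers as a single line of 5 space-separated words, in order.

Answer: no no no no yes

Derivation:
String 1 '(()()())(())()': depth seq [1 2 1 2 1 2 1 0 1 2 1 0 1 0]
  -> pairs=7 depth=2 groups=3 -> no
String 2 '()()()(())(()())()': depth seq [1 0 1 0 1 0 1 2 1 0 1 2 1 2 1 0 1 0]
  -> pairs=9 depth=2 groups=6 -> no
String 3 '(()()()()(()())())': depth seq [1 2 1 2 1 2 1 2 1 2 3 2 3 2 1 2 1 0]
  -> pairs=9 depth=3 groups=1 -> no
String 4 '()()((())())()()': depth seq [1 0 1 0 1 2 3 2 1 2 1 0 1 0 1 0]
  -> pairs=8 depth=3 groups=5 -> no
String 5 '(((((()))))())()()': depth seq [1 2 3 4 5 6 5 4 3 2 1 2 1 0 1 0 1 0]
  -> pairs=9 depth=6 groups=3 -> yes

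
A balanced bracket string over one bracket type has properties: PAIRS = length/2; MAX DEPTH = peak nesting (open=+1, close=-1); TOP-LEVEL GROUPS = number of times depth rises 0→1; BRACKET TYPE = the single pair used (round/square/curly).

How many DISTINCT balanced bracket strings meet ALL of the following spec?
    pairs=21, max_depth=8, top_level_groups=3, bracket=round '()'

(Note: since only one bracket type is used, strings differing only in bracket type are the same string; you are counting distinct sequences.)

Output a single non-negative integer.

Spec: pairs=21 depth=8 groups=3
Count(depth <= 8) = 4210016994
Count(depth <= 7) = 3534388512
Count(depth == 8) = 4210016994 - 3534388512 = 675628482

Answer: 675628482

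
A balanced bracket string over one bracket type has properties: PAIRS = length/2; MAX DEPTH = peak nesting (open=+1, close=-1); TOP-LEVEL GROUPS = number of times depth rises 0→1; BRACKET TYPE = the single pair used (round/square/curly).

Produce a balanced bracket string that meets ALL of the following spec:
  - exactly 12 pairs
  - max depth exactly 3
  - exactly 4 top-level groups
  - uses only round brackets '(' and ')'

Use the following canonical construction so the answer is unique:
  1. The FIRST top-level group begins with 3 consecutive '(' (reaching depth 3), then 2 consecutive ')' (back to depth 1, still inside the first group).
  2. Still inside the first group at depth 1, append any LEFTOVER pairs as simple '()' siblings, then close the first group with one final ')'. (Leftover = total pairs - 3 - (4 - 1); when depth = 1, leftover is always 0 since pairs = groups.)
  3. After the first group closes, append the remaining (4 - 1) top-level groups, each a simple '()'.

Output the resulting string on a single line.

Answer: ((())()()()()()())()()()

Derivation:
Spec: pairs=12 depth=3 groups=4
Leftover pairs = 12 - 3 - (4-1) = 6
First group: deep chain of depth 3 + 6 sibling pairs
Remaining 3 groups: simple '()' each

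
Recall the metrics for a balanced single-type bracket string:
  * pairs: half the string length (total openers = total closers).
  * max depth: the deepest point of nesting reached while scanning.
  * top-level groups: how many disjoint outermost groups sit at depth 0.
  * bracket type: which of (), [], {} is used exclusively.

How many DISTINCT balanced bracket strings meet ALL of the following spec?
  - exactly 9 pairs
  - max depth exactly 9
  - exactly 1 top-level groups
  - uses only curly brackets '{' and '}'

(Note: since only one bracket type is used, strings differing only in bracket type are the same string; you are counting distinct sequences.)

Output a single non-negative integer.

Spec: pairs=9 depth=9 groups=1
Count(depth <= 9) = 1430
Count(depth <= 8) = 1429
Count(depth == 9) = 1430 - 1429 = 1

Answer: 1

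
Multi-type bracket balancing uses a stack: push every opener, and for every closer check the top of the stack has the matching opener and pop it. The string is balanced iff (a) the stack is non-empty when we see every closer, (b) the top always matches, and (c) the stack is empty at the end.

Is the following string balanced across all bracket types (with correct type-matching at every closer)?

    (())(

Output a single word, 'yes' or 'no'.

pos 0: push '('; stack = (
pos 1: push '('; stack = ((
pos 2: ')' matches '('; pop; stack = (
pos 3: ')' matches '('; pop; stack = (empty)
pos 4: push '('; stack = (
end: stack still non-empty (() → INVALID
Verdict: unclosed openers at end: ( → no

Answer: no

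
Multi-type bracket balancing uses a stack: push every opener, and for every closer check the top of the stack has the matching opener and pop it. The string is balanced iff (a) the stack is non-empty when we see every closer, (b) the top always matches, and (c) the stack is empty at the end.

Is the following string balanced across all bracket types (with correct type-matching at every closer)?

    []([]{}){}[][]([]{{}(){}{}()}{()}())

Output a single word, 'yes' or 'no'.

Answer: yes

Derivation:
pos 0: push '['; stack = [
pos 1: ']' matches '['; pop; stack = (empty)
pos 2: push '('; stack = (
pos 3: push '['; stack = ([
pos 4: ']' matches '['; pop; stack = (
pos 5: push '{'; stack = ({
pos 6: '}' matches '{'; pop; stack = (
pos 7: ')' matches '('; pop; stack = (empty)
pos 8: push '{'; stack = {
pos 9: '}' matches '{'; pop; stack = (empty)
pos 10: push '['; stack = [
pos 11: ']' matches '['; pop; stack = (empty)
pos 12: push '['; stack = [
pos 13: ']' matches '['; pop; stack = (empty)
pos 14: push '('; stack = (
pos 15: push '['; stack = ([
pos 16: ']' matches '['; pop; stack = (
pos 17: push '{'; stack = ({
pos 18: push '{'; stack = ({{
pos 19: '}' matches '{'; pop; stack = ({
pos 20: push '('; stack = ({(
pos 21: ')' matches '('; pop; stack = ({
pos 22: push '{'; stack = ({{
pos 23: '}' matches '{'; pop; stack = ({
pos 24: push '{'; stack = ({{
pos 25: '}' matches '{'; pop; stack = ({
pos 26: push '('; stack = ({(
pos 27: ')' matches '('; pop; stack = ({
pos 28: '}' matches '{'; pop; stack = (
pos 29: push '{'; stack = ({
pos 30: push '('; stack = ({(
pos 31: ')' matches '('; pop; stack = ({
pos 32: '}' matches '{'; pop; stack = (
pos 33: push '('; stack = ((
pos 34: ')' matches '('; pop; stack = (
pos 35: ')' matches '('; pop; stack = (empty)
end: stack empty → VALID
Verdict: properly nested → yes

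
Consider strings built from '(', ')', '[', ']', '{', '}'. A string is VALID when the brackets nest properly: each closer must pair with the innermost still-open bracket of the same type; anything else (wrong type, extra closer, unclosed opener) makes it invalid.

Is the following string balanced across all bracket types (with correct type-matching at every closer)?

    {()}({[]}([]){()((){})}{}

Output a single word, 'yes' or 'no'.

Answer: no

Derivation:
pos 0: push '{'; stack = {
pos 1: push '('; stack = {(
pos 2: ')' matches '('; pop; stack = {
pos 3: '}' matches '{'; pop; stack = (empty)
pos 4: push '('; stack = (
pos 5: push '{'; stack = ({
pos 6: push '['; stack = ({[
pos 7: ']' matches '['; pop; stack = ({
pos 8: '}' matches '{'; pop; stack = (
pos 9: push '('; stack = ((
pos 10: push '['; stack = (([
pos 11: ']' matches '['; pop; stack = ((
pos 12: ')' matches '('; pop; stack = (
pos 13: push '{'; stack = ({
pos 14: push '('; stack = ({(
pos 15: ')' matches '('; pop; stack = ({
pos 16: push '('; stack = ({(
pos 17: push '('; stack = ({((
pos 18: ')' matches '('; pop; stack = ({(
pos 19: push '{'; stack = ({({
pos 20: '}' matches '{'; pop; stack = ({(
pos 21: ')' matches '('; pop; stack = ({
pos 22: '}' matches '{'; pop; stack = (
pos 23: push '{'; stack = ({
pos 24: '}' matches '{'; pop; stack = (
end: stack still non-empty (() → INVALID
Verdict: unclosed openers at end: ( → no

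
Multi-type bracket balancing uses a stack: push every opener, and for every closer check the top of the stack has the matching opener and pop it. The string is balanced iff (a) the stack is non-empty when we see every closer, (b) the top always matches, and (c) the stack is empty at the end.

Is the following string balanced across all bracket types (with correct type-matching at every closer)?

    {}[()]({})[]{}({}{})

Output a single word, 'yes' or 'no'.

pos 0: push '{'; stack = {
pos 1: '}' matches '{'; pop; stack = (empty)
pos 2: push '['; stack = [
pos 3: push '('; stack = [(
pos 4: ')' matches '('; pop; stack = [
pos 5: ']' matches '['; pop; stack = (empty)
pos 6: push '('; stack = (
pos 7: push '{'; stack = ({
pos 8: '}' matches '{'; pop; stack = (
pos 9: ')' matches '('; pop; stack = (empty)
pos 10: push '['; stack = [
pos 11: ']' matches '['; pop; stack = (empty)
pos 12: push '{'; stack = {
pos 13: '}' matches '{'; pop; stack = (empty)
pos 14: push '('; stack = (
pos 15: push '{'; stack = ({
pos 16: '}' matches '{'; pop; stack = (
pos 17: push '{'; stack = ({
pos 18: '}' matches '{'; pop; stack = (
pos 19: ')' matches '('; pop; stack = (empty)
end: stack empty → VALID
Verdict: properly nested → yes

Answer: yes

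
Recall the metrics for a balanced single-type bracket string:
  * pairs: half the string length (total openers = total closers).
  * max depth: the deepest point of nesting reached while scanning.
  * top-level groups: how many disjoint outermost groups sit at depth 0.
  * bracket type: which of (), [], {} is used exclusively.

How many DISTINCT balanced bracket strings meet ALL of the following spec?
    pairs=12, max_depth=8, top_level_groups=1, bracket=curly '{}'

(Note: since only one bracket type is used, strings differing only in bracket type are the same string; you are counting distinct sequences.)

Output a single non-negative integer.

Answer: 3366

Derivation:
Spec: pairs=12 depth=8 groups=1
Count(depth <= 8) = 57686
Count(depth <= 7) = 54320
Count(depth == 8) = 57686 - 54320 = 3366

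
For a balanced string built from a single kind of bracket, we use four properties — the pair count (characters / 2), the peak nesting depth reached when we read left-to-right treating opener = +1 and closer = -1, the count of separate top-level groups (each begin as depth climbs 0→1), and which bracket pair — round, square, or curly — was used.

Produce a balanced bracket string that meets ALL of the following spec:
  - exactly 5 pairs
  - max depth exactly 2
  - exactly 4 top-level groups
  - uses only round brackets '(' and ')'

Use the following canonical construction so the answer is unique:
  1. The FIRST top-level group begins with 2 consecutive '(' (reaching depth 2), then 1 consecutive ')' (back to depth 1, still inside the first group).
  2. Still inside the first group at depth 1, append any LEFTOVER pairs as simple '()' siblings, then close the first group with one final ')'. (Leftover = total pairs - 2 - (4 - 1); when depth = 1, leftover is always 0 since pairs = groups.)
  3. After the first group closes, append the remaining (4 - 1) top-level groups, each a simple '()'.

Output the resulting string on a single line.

Answer: (())()()()

Derivation:
Spec: pairs=5 depth=2 groups=4
Leftover pairs = 5 - 2 - (4-1) = 0
First group: deep chain of depth 2 + 0 sibling pairs
Remaining 3 groups: simple '()' each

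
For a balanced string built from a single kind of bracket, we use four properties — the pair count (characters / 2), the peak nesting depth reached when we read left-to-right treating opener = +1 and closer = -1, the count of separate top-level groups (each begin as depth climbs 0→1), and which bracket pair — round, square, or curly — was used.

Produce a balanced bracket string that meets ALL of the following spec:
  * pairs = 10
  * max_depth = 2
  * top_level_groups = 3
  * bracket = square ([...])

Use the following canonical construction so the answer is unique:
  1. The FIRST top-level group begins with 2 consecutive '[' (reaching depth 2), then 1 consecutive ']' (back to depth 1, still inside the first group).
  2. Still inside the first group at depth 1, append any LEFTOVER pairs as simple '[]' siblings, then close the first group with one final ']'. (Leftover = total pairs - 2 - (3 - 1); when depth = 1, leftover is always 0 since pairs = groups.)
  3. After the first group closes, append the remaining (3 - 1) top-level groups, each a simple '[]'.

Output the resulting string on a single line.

Answer: [[][][][][][][]][][]

Derivation:
Spec: pairs=10 depth=2 groups=3
Leftover pairs = 10 - 2 - (3-1) = 6
First group: deep chain of depth 2 + 6 sibling pairs
Remaining 2 groups: simple '[]' each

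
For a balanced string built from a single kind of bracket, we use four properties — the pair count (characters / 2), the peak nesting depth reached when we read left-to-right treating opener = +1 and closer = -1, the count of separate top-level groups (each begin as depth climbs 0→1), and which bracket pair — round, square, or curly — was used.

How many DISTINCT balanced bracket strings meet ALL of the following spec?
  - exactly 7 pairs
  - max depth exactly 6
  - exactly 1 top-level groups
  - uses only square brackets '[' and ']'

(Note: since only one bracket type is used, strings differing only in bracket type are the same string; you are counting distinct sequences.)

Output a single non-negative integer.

Answer: 9

Derivation:
Spec: pairs=7 depth=6 groups=1
Count(depth <= 6) = 131
Count(depth <= 5) = 122
Count(depth == 6) = 131 - 122 = 9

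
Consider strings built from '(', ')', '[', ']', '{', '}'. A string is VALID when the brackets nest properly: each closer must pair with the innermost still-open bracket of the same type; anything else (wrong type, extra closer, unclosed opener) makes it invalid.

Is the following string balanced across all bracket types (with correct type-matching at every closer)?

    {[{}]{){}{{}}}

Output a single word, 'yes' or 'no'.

Answer: no

Derivation:
pos 0: push '{'; stack = {
pos 1: push '['; stack = {[
pos 2: push '{'; stack = {[{
pos 3: '}' matches '{'; pop; stack = {[
pos 4: ']' matches '['; pop; stack = {
pos 5: push '{'; stack = {{
pos 6: saw closer ')' but top of stack is '{' (expected '}') → INVALID
Verdict: type mismatch at position 6: ')' closes '{' → no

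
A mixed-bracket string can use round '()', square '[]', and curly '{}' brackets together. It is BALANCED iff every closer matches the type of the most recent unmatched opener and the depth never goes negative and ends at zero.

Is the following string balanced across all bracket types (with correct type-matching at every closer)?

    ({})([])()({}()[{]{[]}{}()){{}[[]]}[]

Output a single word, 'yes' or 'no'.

pos 0: push '('; stack = (
pos 1: push '{'; stack = ({
pos 2: '}' matches '{'; pop; stack = (
pos 3: ')' matches '('; pop; stack = (empty)
pos 4: push '('; stack = (
pos 5: push '['; stack = ([
pos 6: ']' matches '['; pop; stack = (
pos 7: ')' matches '('; pop; stack = (empty)
pos 8: push '('; stack = (
pos 9: ')' matches '('; pop; stack = (empty)
pos 10: push '('; stack = (
pos 11: push '{'; stack = ({
pos 12: '}' matches '{'; pop; stack = (
pos 13: push '('; stack = ((
pos 14: ')' matches '('; pop; stack = (
pos 15: push '['; stack = ([
pos 16: push '{'; stack = ([{
pos 17: saw closer ']' but top of stack is '{' (expected '}') → INVALID
Verdict: type mismatch at position 17: ']' closes '{' → no

Answer: no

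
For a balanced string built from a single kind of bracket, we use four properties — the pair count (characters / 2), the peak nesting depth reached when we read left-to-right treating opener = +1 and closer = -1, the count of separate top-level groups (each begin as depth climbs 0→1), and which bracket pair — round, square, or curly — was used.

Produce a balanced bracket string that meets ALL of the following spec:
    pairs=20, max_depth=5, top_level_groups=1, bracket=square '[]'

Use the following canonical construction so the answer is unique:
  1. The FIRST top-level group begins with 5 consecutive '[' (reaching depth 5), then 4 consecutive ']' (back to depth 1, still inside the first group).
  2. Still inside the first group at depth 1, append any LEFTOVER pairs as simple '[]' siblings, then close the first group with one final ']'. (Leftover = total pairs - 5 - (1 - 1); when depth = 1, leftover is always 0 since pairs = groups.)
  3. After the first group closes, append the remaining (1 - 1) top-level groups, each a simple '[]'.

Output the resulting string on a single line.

Spec: pairs=20 depth=5 groups=1
Leftover pairs = 20 - 5 - (1-1) = 15
First group: deep chain of depth 5 + 15 sibling pairs
Remaining 0 groups: simple '[]' each

Answer: [[[[[]]]][][][][][][][][][][][][][][][]]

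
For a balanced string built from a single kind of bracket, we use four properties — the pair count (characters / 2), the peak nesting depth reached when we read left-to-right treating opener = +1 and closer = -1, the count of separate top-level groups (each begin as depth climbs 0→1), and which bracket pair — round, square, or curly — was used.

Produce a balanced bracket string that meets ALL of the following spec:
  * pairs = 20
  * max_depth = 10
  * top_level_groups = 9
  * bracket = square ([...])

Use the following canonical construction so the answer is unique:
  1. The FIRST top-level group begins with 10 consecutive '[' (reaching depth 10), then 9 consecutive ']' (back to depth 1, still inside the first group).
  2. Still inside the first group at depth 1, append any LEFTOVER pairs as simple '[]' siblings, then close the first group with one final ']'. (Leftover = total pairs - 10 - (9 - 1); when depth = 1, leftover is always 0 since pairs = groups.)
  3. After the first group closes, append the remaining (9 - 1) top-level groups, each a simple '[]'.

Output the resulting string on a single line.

Spec: pairs=20 depth=10 groups=9
Leftover pairs = 20 - 10 - (9-1) = 2
First group: deep chain of depth 10 + 2 sibling pairs
Remaining 8 groups: simple '[]' each

Answer: [[[[[[[[[[]]]]]]]]][][]][][][][][][][][]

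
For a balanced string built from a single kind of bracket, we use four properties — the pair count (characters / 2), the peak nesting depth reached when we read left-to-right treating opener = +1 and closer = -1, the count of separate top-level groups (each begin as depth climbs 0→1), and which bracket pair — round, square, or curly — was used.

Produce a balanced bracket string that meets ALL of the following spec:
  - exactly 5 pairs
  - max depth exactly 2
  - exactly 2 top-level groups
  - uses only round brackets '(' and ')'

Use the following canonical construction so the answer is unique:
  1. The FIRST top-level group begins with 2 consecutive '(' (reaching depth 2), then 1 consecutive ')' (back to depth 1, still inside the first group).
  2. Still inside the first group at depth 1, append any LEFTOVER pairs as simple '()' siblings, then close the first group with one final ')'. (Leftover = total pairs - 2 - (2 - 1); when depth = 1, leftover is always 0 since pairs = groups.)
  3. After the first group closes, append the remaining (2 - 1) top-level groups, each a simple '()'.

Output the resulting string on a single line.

Spec: pairs=5 depth=2 groups=2
Leftover pairs = 5 - 2 - (2-1) = 2
First group: deep chain of depth 2 + 2 sibling pairs
Remaining 1 groups: simple '()' each

Answer: (()()())()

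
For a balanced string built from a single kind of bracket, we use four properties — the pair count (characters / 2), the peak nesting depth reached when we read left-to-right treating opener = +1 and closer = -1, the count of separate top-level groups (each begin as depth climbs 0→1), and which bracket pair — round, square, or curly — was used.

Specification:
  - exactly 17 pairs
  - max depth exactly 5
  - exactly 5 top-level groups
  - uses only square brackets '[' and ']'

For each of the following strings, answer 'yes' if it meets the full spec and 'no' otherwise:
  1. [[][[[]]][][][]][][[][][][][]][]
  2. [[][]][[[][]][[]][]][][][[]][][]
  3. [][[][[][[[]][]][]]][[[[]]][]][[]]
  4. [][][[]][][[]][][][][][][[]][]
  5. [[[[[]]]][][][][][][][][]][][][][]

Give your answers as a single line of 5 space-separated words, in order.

Answer: no no no no yes

Derivation:
String 1 '[[][[[]]][][][]][][[][][][][]][]': depth seq [1 2 1 2 3 4 3 2 1 2 1 2 1 2 1 0 1 0 1 2 1 2 1 2 1 2 1 2 1 0 1 0]
  -> pairs=16 depth=4 groups=4 -> no
String 2 '[[][]][[[][]][[]][]][][][[]][][]': depth seq [1 2 1 2 1 0 1 2 3 2 3 2 1 2 3 2 1 2 1 0 1 0 1 0 1 2 1 0 1 0 1 0]
  -> pairs=16 depth=3 groups=7 -> no
String 3 '[][[][[][[[]][]][]]][[[[]]][]][[]]': depth seq [1 0 1 2 1 2 3 2 3 4 5 4 3 4 3 2 3 2 1 0 1 2 3 4 3 2 1 2 1 0 1 2 1 0]
  -> pairs=17 depth=5 groups=4 -> no
String 4 '[][][[]][][[]][][][][][][[]][]': depth seq [1 0 1 0 1 2 1 0 1 0 1 2 1 0 1 0 1 0 1 0 1 0 1 0 1 2 1 0 1 0]
  -> pairs=15 depth=2 groups=12 -> no
String 5 '[[[[[]]]][][][][][][][][]][][][][]': depth seq [1 2 3 4 5 4 3 2 1 2 1 2 1 2 1 2 1 2 1 2 1 2 1 2 1 0 1 0 1 0 1 0 1 0]
  -> pairs=17 depth=5 groups=5 -> yes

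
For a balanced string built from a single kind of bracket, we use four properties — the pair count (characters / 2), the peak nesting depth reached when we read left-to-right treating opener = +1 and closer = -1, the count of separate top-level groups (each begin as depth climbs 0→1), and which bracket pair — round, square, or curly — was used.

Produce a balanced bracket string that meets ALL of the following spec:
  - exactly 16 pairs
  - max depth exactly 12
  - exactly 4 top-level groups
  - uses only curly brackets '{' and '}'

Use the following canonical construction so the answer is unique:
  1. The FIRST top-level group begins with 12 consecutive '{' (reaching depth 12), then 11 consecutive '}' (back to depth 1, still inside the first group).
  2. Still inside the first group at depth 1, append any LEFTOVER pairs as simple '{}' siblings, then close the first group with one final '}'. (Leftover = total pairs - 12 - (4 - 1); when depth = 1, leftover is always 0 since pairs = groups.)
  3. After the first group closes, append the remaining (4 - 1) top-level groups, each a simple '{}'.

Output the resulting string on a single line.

Spec: pairs=16 depth=12 groups=4
Leftover pairs = 16 - 12 - (4-1) = 1
First group: deep chain of depth 12 + 1 sibling pairs
Remaining 3 groups: simple '{}' each

Answer: {{{{{{{{{{{{}}}}}}}}}}}{}}{}{}{}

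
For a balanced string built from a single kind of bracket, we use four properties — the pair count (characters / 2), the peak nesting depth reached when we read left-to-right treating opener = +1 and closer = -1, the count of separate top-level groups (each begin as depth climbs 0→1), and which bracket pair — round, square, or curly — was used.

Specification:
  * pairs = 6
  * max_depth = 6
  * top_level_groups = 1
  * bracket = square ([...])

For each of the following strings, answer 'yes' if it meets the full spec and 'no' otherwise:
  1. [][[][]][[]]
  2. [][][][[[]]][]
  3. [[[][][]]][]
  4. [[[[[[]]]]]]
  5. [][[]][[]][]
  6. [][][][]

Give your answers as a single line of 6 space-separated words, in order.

String 1 '[][[][]][[]]': depth seq [1 0 1 2 1 2 1 0 1 2 1 0]
  -> pairs=6 depth=2 groups=3 -> no
String 2 '[][][][[[]]][]': depth seq [1 0 1 0 1 0 1 2 3 2 1 0 1 0]
  -> pairs=7 depth=3 groups=5 -> no
String 3 '[[[][][]]][]': depth seq [1 2 3 2 3 2 3 2 1 0 1 0]
  -> pairs=6 depth=3 groups=2 -> no
String 4 '[[[[[[]]]]]]': depth seq [1 2 3 4 5 6 5 4 3 2 1 0]
  -> pairs=6 depth=6 groups=1 -> yes
String 5 '[][[]][[]][]': depth seq [1 0 1 2 1 0 1 2 1 0 1 0]
  -> pairs=6 depth=2 groups=4 -> no
String 6 '[][][][]': depth seq [1 0 1 0 1 0 1 0]
  -> pairs=4 depth=1 groups=4 -> no

Answer: no no no yes no no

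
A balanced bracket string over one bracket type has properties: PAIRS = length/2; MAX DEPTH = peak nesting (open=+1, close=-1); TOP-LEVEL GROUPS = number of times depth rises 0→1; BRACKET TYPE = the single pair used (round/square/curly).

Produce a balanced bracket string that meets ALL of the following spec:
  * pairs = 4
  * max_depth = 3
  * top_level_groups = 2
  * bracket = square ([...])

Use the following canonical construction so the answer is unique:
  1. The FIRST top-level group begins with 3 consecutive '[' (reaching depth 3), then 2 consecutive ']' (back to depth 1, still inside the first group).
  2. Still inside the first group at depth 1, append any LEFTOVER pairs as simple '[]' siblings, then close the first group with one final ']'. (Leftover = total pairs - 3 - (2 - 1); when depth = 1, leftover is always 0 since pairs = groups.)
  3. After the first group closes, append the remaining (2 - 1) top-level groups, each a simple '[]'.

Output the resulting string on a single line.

Answer: [[[]]][]

Derivation:
Spec: pairs=4 depth=3 groups=2
Leftover pairs = 4 - 3 - (2-1) = 0
First group: deep chain of depth 3 + 0 sibling pairs
Remaining 1 groups: simple '[]' each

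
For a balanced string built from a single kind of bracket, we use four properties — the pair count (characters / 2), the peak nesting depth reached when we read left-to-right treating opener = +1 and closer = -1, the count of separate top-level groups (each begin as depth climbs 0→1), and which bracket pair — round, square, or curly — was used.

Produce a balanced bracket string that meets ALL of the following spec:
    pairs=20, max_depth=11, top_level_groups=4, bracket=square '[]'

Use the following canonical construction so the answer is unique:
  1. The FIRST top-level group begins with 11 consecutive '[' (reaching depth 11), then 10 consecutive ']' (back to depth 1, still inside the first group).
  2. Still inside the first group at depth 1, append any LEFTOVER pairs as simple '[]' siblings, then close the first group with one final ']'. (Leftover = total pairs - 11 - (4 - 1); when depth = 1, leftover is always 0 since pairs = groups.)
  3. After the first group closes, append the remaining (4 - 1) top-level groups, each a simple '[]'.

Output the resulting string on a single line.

Answer: [[[[[[[[[[[]]]]]]]]]][][][][][][]][][][]

Derivation:
Spec: pairs=20 depth=11 groups=4
Leftover pairs = 20 - 11 - (4-1) = 6
First group: deep chain of depth 11 + 6 sibling pairs
Remaining 3 groups: simple '[]' each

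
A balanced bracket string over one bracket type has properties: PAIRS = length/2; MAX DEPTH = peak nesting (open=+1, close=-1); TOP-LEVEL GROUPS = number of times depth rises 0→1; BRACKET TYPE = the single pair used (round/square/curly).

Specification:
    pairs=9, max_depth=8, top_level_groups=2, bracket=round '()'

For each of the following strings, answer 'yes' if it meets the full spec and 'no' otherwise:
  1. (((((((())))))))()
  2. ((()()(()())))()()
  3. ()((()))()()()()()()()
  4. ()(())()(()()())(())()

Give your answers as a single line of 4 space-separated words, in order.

String 1 '(((((((())))))))()': depth seq [1 2 3 4 5 6 7 8 7 6 5 4 3 2 1 0 1 0]
  -> pairs=9 depth=8 groups=2 -> yes
String 2 '((()()(()())))()()': depth seq [1 2 3 2 3 2 3 4 3 4 3 2 1 0 1 0 1 0]
  -> pairs=9 depth=4 groups=3 -> no
String 3 '()((()))()()()()()()()': depth seq [1 0 1 2 3 2 1 0 1 0 1 0 1 0 1 0 1 0 1 0 1 0]
  -> pairs=11 depth=3 groups=9 -> no
String 4 '()(())()(()()())(())()': depth seq [1 0 1 2 1 0 1 0 1 2 1 2 1 2 1 0 1 2 1 0 1 0]
  -> pairs=11 depth=2 groups=6 -> no

Answer: yes no no no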